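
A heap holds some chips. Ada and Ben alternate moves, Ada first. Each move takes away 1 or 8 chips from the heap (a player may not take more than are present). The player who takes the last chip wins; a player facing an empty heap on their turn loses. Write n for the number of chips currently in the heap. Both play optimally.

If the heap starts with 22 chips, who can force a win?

Positions with no move are L. A position that does have a move is losing for the player to move precisely when every available move leads to a winning position for the opponent. Fill in the labels:
n=0: no move → L
n=1: →0(L), so W
n=2: →1(W) only, which is W, so L
n=3: →2(L), so W
n=4: →3(W) only, which is W, so L
n=5: →4(L), so W
n=6: →5(W) only, which is W, so L
n=7: →6(L), so W
n=8: →0(L), so W
n=9: →8(W), 1(W) — all W, so L
n=10: →9(L), so W
n=11: →10(W), 3(W) — all W, so L
n=12: →11(L), so W
n=13: →12(W), 5(W) — all W, so L
n=14: →13(L), so W
n=15: →14(W), 7(W) — all W, so L
n=16: →15(L), so W
n=17: →9(L), so W
n=18: →17(W), 10(W) — all W, so L
n=19: →18(L), so W
n=20: →19(W), 12(W) — all W, so L
n=21: →20(L), so W
n=22: →21(W), 14(W) — all W, so L
The starting position 22 is L: whatever Ada does, the opponent receives a W position.

Ben wins.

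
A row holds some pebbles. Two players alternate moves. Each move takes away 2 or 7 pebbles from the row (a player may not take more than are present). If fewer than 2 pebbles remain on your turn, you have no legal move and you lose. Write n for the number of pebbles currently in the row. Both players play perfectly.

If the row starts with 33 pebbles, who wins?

The first player wins.

Classify positions by backward induction: terminal positions (no move available) are L. From any other position, the mover wins iff some move reaches an L.
n=0: no move → L
n=1: no move → L
n=2: reaches L-position 0 → W
n=3: reaches L-position 1 → W
n=4: only reaches 2(W), which is W → L
n=5: only reaches 3(W), which is W → L
n=6: reaches L-position 4 → W
n=7: reaches L-position 5 → W
n=8: reaches L-position 1 → W
n=9: only reaches 7(W), 2(W), all W → L
n=10: only reaches 8(W), 3(W), all W → L
n=11: reaches L-position 9 → W
n=12: reaches L-position 10 → W
n=13: only reaches 11(W), 6(W), all W → L
n=14: only reaches 12(W), 7(W), all W → L
n=15: reaches L-position 13 → W
n=16: reaches L-position 14 → W
n=17: reaches L-position 10 → W
n=18: only reaches 16(W), 11(W), all W → L
n=19: only reaches 17(W), 12(W), all W → L
n=20: reaches L-position 18 → W
n=21: reaches L-position 19 → W
n=22: only reaches 20(W), 15(W), all W → L
n=23: only reaches 21(W), 16(W), all W → L
n=24: reaches L-position 22 → W
n=25: reaches L-position 23 → W
n=26: reaches L-position 19 → W
n=27: only reaches 25(W), 20(W), all W → L
n=28: only reaches 26(W), 21(W), all W → L
n=29: reaches L-position 27 → W
n=30: reaches L-position 28 → W
n=31: only reaches 29(W), 24(W), all W → L
n=32: only reaches 30(W), 25(W), all W → L
n=33: reaches L-position 31 → W
The starting position 33 is W: the player to move should remove 2, leaving 31, handing over an L position.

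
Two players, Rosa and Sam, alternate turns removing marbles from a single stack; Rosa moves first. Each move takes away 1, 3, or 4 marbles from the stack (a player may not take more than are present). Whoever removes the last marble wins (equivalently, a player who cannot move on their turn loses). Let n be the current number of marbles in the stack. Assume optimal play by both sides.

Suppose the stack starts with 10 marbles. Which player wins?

Positions with no move are L. A position that does have a move is losing for the player to move precisely when every available move leads to a winning position for the opponent. Fill in the labels:
n=0: no move → L
n=1: reaches L-position 0 → W
n=2: only reaches 1(W), which is W → L
n=3: reaches L-position 2 → W
n=4: reaches L-position 0 → W
n=5: reaches L-position 2 → W
n=6: reaches L-position 2 → W
n=7: only reaches 6(W), 4(W), 3(W), all W → L
n=8: reaches L-position 7 → W
n=9: only reaches 8(W), 6(W), 5(W), all W → L
n=10: reaches L-position 9 → W
From 10 Rosa can remove 1, leaving 9, reaching an L position.

Rosa wins.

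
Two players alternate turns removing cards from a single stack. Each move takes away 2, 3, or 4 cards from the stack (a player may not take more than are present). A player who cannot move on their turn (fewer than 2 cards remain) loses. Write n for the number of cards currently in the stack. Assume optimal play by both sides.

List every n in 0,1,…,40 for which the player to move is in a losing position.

Use the standard recursion: the mover loses at a terminal position; elsewhere, the mover wins exactly when some move hands the opponent an L position.
n=0: no move → L
n=1: no move → L
n=2: can move to 0, which is L ⇒ W
n=3: can move to 1, which is L ⇒ W
n=4: can move to 1, which is L ⇒ W
n=5: can move to 1, which is L ⇒ W
n=6: moves to 4(W), 3(W), 2(W); every one is W ⇒ L
n=7: moves to 5(W), 4(W), 3(W); every one is W ⇒ L
n=8: can move to 6, which is L ⇒ W
n=9: can move to 7, which is L ⇒ W
n=10: can move to 7, which is L ⇒ W
n=11: can move to 7, which is L ⇒ W
n=12: moves to 10(W), 9(W), 8(W); every one is W ⇒ L
n=13: moves to 11(W), 10(W), 9(W); every one is W ⇒ L
n=14: can move to 12, which is L ⇒ W
n=15: can move to 13, which is L ⇒ W
n=16: can move to 13, which is L ⇒ W
n=17: can move to 13, which is L ⇒ W
n=18: moves to 16(W), 15(W), 14(W); every one is W ⇒ L
n=19: moves to 17(W), 16(W), 15(W); every one is W ⇒ L
n=20: can move to 18, which is L ⇒ W
n=21: can move to 19, which is L ⇒ W
n=22: can move to 19, which is L ⇒ W
n=23: can move to 19, which is L ⇒ W
n=24: moves to 22(W), 21(W), 20(W); every one is W ⇒ L
n=25: moves to 23(W), 22(W), 21(W); every one is W ⇒ L
n=26: can move to 24, which is L ⇒ W
n=27: can move to 25, which is L ⇒ W
n=28: can move to 25, which is L ⇒ W
n=29: can move to 25, which is L ⇒ W
n=30: moves to 28(W), 27(W), 26(W); every one is W ⇒ L
n=31: moves to 29(W), 28(W), 27(W); every one is W ⇒ L
n=32: can move to 30, which is L ⇒ W
n=33: can move to 31, which is L ⇒ W
n=34: can move to 31, which is L ⇒ W
n=35: can move to 31, which is L ⇒ W
n=36: moves to 34(W), 33(W), 32(W); every one is W ⇒ L
n=37: moves to 35(W), 34(W), 33(W); every one is W ⇒ L
n=38: can move to 36, which is L ⇒ W
n=39: can move to 37, which is L ⇒ W
n=40: can move to 37, which is L ⇒ W
Reading off the rows marked L gives the requested list; there are 14 such values of n.

0, 1, 6, 7, 12, 13, 18, 19, 24, 25, 30, 31, 36, 37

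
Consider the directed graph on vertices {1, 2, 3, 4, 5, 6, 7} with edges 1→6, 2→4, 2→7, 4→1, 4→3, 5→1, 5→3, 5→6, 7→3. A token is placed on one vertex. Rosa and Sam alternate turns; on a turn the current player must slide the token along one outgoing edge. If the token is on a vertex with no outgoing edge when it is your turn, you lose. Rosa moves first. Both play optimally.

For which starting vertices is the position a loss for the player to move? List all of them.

2, 3, 6

Classify positions by backward induction: terminal positions (no move available) are L. From any other position, the mover wins iff some move reaches an L.
Every edge goes from a vertex to one that appears earlier in the order 6, 3, 7, 1, 5, 4, 2, so processing vertices in that order labels each vertex after all of its successors.
6: no outgoing edge → L
3: no outgoing edge → L
7: reaches L-position 3 → W
1: reaches L-position 6 → W
5: reaches L-position 3 → W
4: reaches L-position 3 → W
2: only reaches 4(W), 7(W), all W → L
Reading off the rows marked L gives the requested list; there are 3 such vertices.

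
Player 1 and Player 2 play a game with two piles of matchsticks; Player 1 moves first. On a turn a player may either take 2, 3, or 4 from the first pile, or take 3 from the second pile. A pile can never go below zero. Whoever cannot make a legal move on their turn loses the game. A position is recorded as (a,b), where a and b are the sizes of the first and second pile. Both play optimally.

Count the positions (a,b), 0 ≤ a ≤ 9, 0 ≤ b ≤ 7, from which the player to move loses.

32

Label each position W (a win for the player to move) or L (a loss). A position with no legal move is L; any other position is W exactly when some move reaches an L, and L when every move reaches a W.
Every move lowers a or b (never raises either), so fill the grid row by row in increasing a, and left to right within a row: each cell's successors are then already labelled.
      b=0  b=1  b=2  b=3  b=4  b=5  b=6  b=7
a=0:    L    L    L    W    W    W    L    L
a=1:    L    L    L    W    W    W    L    L
a=2:    W    W    W    L    L    L    W    W
a=3:    W    W    W    L    L    L    W    W
a=4:    W    W    W    W    W    W    W    W
a=5:    W    W    W    W    W    W    W    W
a=6:    L    L    L    W    W    W    L    L
a=7:    L    L    L    W    W    W    L    L
a=8:    W    W    W    L    L    L    W    W
a=9:    W    W    W    L    L    L    W    W
Cells with no legal move (terminal, hence L): (0,0), (0,1), (0,2), (1,0), (1,1), (1,2).
The remaining L cells, each justified by listing all of its moves:
(0,6): the only move is to (0,3)(W), a W ⇒ L
(0,7): the only move is to (0,4)(W), a W ⇒ L
(1,6): the only move is to (1,3)(W), a W ⇒ L
(1,7): the only move is to (1,4)(W), a W ⇒ L
(2,3): moves to (0,3)(W), (2,0)(W); every one is W ⇒ L
(2,4): moves to (0,4)(W), (2,1)(W); every one is W ⇒ L
(2,5): moves to (0,5)(W), (2,2)(W); every one is W ⇒ L
(3,3): moves to (1,3)(W), (0,3)(W), (3,0)(W); every one is W ⇒ L
(3,4): moves to (1,4)(W), (0,4)(W), (3,1)(W); every one is W ⇒ L
(3,5): moves to (1,5)(W), (0,5)(W), (3,2)(W); every one is W ⇒ L
(6,0): moves to (4,0)(W), (3,0)(W), (2,0)(W); every one is W ⇒ L
(6,1): moves to (4,1)(W), (3,1)(W), (2,1)(W); every one is W ⇒ L
(6,2): moves to (4,2)(W), (3,2)(W), (2,2)(W); every one is W ⇒ L
(6,6): moves to (4,6)(W), (3,6)(W), (2,6)(W), (6,3)(W); every one is W ⇒ L
(6,7): moves to (4,7)(W), (3,7)(W), (2,7)(W), (6,4)(W); every one is W ⇒ L
(7,0): moves to (5,0)(W), (4,0)(W), (3,0)(W); every one is W ⇒ L
(7,1): moves to (5,1)(W), (4,1)(W), (3,1)(W); every one is W ⇒ L
(7,2): moves to (5,2)(W), (4,2)(W), (3,2)(W); every one is W ⇒ L
(7,6): moves to (5,6)(W), (4,6)(W), (3,6)(W), (7,3)(W); every one is W ⇒ L
(7,7): moves to (5,7)(W), (4,7)(W), (3,7)(W), (7,4)(W); every one is W ⇒ L
(8,3): moves to (6,3)(W), (5,3)(W), (4,3)(W), (8,0)(W); every one is W ⇒ L
(8,4): moves to (6,4)(W), (5,4)(W), (4,4)(W), (8,1)(W); every one is W ⇒ L
(8,5): moves to (6,5)(W), (5,5)(W), (4,5)(W), (8,2)(W); every one is W ⇒ L
(9,3): moves to (7,3)(W), (6,3)(W), (5,3)(W), (9,0)(W); every one is W ⇒ L
(9,4): moves to (7,4)(W), (6,4)(W), (5,4)(W), (9,1)(W); every one is W ⇒ L
(9,5): moves to (7,5)(W), (6,5)(W), (5,5)(W), (9,2)(W); every one is W ⇒ L
Every other cell has at least one move into one of the L cells above, so it is W.
L cells per row: a=0: 5, a=1: 5, a=2: 3, a=3: 3, a=4: 0, a=5: 0, a=6: 5, a=7: 5, a=8: 3, a=9: 3; total 32.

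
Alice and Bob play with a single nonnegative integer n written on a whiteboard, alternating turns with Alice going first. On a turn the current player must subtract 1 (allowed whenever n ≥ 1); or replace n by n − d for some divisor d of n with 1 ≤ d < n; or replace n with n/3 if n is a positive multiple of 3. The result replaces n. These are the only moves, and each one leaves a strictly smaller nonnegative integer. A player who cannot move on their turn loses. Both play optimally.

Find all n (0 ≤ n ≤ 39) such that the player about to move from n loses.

Classify positions by backward induction: terminal positions (no move available) are L. From any other position, the mover wins iff some move reaches an L.
n=0: no move → L
n=1: can move to 0, which is L ⇒ W
n=2: the only move is to 1(W), a W ⇒ L
n=3: can move to 2, which is L ⇒ W
n=4: can move to 2, which is L ⇒ W
n=5: the only move is to 4(W), a W ⇒ L
n=6: can move to 2, which is L ⇒ W
n=7: the only move is to 6(W), a W ⇒ L
n=8: can move to 7, which is L ⇒ W
n=9: moves to 3(W), 6(W), 8(W); every one is W ⇒ L
n=10: can move to 5, which is L ⇒ W
n=11: the only move is to 10(W), a W ⇒ L
n=12: can move to 9, which is L ⇒ W
n=13: the only move is to 12(W), a W ⇒ L
n=14: can move to 7, which is L ⇒ W
n=15: can move to 5, which is L ⇒ W
n=16: moves to 8(W), 12(W), 14(W), 15(W); every one is W ⇒ L
n=17: can move to 16, which is L ⇒ W
n=18: can move to 9, which is L ⇒ W
n=19: the only move is to 18(W), a W ⇒ L
n=20: can move to 16, which is L ⇒ W
n=21: can move to 7, which is L ⇒ W
n=22: can move to 11, which is L ⇒ W
n=23: the only move is to 22(W), a W ⇒ L
n=24: can move to 16, which is L ⇒ W
n=25: moves to 20(W), 24(W); every one is W ⇒ L
n=26: can move to 13, which is L ⇒ W
n=27: can move to 9, which is L ⇒ W
n=28: moves to 14(W), 21(W), 24(W), 26(W), 27(W); every one is W ⇒ L
n=29: can move to 28, which is L ⇒ W
n=30: can move to 25, which is L ⇒ W
n=31: the only move is to 30(W), a W ⇒ L
n=32: can move to 16, which is L ⇒ W
n=33: can move to 11, which is L ⇒ W
n=34: moves to 17(W), 32(W), 33(W); every one is W ⇒ L
n=35: can move to 28, which is L ⇒ W
n=36: can move to 34, which is L ⇒ W
n=37: the only move is to 36(W), a W ⇒ L
n=38: can move to 19, which is L ⇒ W
n=39: can move to 13, which is L ⇒ W
Reading off the rows marked L gives the requested list; there are 15 such values of n.

0, 2, 5, 7, 9, 11, 13, 16, 19, 23, 25, 28, 31, 34, 37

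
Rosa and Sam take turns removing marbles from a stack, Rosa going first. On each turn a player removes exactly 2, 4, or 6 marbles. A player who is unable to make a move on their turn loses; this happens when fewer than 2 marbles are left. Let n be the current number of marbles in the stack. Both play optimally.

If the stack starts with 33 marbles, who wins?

Sam wins.

Use the standard recursion: the mover loses at a terminal position; elsewhere, the mover wins exactly when some move hands the opponent an L position.
n=0: no move → L
n=1: no move → L
n=2: →0(L), so W
n=3: →1(L), so W
n=4: →0(L), so W
n=5: →1(L), so W
n=6: →0(L), so W
n=7: →1(L), so W
n=8: →6(W), 4(W), 2(W) — all W, so L
n=9: →7(W), 5(W), 3(W) — all W, so L
n=10: →8(L), so W
n=11: →9(L), so W
n=12: →8(L), so W
n=13: →9(L), so W
n=14: →8(L), so W
n=15: →9(L), so W
n=16: →14(W), 12(W), 10(W) — all W, so L
n=17: →15(W), 13(W), 11(W) — all W, so L
n=18: →16(L), so W
n=19: →17(L), so W
n=20: →16(L), so W
n=21: →17(L), so W
n=22: →16(L), so W
n=23: →17(L), so W
n=24: →22(W), 20(W), 18(W) — all W, so L
n=25: →23(W), 21(W), 19(W) — all W, so L
n=26: →24(L), so W
n=27: →25(L), so W
n=28: →24(L), so W
n=29: →25(L), so W
n=30: →24(L), so W
n=31: →25(L), so W
n=32: →30(W), 28(W), 26(W) — all W, so L
n=33: →31(W), 29(W), 27(W) — all W, so L
The starting position 33 is L: whatever Rosa does, the opponent receives a W position.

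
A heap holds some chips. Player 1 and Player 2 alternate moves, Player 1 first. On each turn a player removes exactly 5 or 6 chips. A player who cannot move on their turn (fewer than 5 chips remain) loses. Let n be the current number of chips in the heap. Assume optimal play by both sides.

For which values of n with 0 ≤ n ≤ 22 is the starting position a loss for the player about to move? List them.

Classify positions by backward induction: terminal positions (no move available) are L. From any other position, the mover wins iff some move reaches an L.
n=0: no move → L
n=1: no move → L
n=2: no move → L
n=3: no move → L
n=4: no move → L
n=5: can move to 0, which is L ⇒ W
n=6: can move to 1, which is L ⇒ W
n=7: can move to 2, which is L ⇒ W
n=8: can move to 3, which is L ⇒ W
n=9: can move to 4, which is L ⇒ W
n=10: can move to 4, which is L ⇒ W
n=11: moves to 6(W), 5(W); every one is W ⇒ L
n=12: moves to 7(W), 6(W); every one is W ⇒ L
n=13: moves to 8(W), 7(W); every one is W ⇒ L
n=14: moves to 9(W), 8(W); every one is W ⇒ L
n=15: moves to 10(W), 9(W); every one is W ⇒ L
n=16: can move to 11, which is L ⇒ W
n=17: can move to 12, which is L ⇒ W
n=18: can move to 13, which is L ⇒ W
n=19: can move to 14, which is L ⇒ W
n=20: can move to 15, which is L ⇒ W
n=21: can move to 15, which is L ⇒ W
n=22: moves to 17(W), 16(W); every one is W ⇒ L
Reading off the rows marked L gives the requested list; there are 11 such values of n.

0, 1, 2, 3, 4, 11, 12, 13, 14, 15, 22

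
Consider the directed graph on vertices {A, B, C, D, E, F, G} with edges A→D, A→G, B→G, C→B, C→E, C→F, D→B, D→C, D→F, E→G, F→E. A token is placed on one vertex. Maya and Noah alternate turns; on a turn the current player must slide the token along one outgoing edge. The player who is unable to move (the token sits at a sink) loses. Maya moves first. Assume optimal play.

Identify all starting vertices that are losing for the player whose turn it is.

Label each position W (a win for the player to move) or L (a loss). A position with no legal move is L; any other position is W exactly when some move reaches an L, and L when every move reaches a W.
Every edge goes from a vertex to one that appears earlier in the order G, E, B, F, C, D, A, so processing vertices in that order labels each vertex after all of its successors.
G: no outgoing edge → L
E: →G(L), so W
B: →G(L), so W
F: →E(W) only, which is W, so L
C: →F(L), so W
D: →F(L), so W
A: →G(L), so W
The losing starting vertices are exactly the entries labelled L in this table (2 of them).

F, G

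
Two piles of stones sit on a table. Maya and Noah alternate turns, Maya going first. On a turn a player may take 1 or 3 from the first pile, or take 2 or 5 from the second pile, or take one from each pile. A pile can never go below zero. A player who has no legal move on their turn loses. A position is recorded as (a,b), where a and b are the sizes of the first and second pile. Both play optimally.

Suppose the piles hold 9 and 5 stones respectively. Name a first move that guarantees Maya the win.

Use the standard recursion: the mover loses at a terminal position; elsewhere, the mover wins exactly when some move hands the opponent an L position.
No move ever increases a pile, so every position that can arise here has a ≤ 9 and b ≤ 5; it is enough to label the cells with 0 ≤ a ≤ 9 and 0 ≤ b ≤ 5.
Every move lowers a or b (never raises either), so fill the grid row by row in increasing a, and left to right within a row: each cell's successors are then already labelled.
      b=0  b=1  b=2  b=3  b=4  b=5
a=0:    L    L    W    W    L    W
a=1:    W    W    W    L    W    W
a=2:    L    L    W    W    W    W
a=3:    W    W    W    L    W    W
a=4:    L    L    W    W    W    W
a=5:    W    W    W    L    L    W
a=6:    L    L    W    W    W    W
a=7:    W    W    W    L    L    W
a=8:    L    L    W    W    W    W
a=9:    W    W    W    L    L    W
Cells with no legal move (terminal, hence L): (0,0), (0,1).
The remaining L cells, each justified by listing all of its moves:
(0,4): the only move is to (0,2)(W), a W ⇒ L
(1,3): moves to (0,3)(W), (1,1)(W), (0,2)(W); every one is W ⇒ L
(2,0): the only move is to (1,0)(W), a W ⇒ L
(2,1): moves to (1,1)(W), (1,0)(W); every one is W ⇒ L
(3,3): moves to (2,3)(W), (0,3)(W), (3,1)(W), (2,2)(W); every one is W ⇒ L
(4,0): moves to (3,0)(W), (1,0)(W); every one is W ⇒ L
(4,1): moves to (3,1)(W), (1,1)(W), (3,0)(W); every one is W ⇒ L
(5,3): moves to (4,3)(W), (2,3)(W), (5,1)(W), (4,2)(W); every one is W ⇒ L
(5,4): moves to (4,4)(W), (2,4)(W), (5,2)(W), (4,3)(W); every one is W ⇒ L
(6,0): moves to (5,0)(W), (3,0)(W); every one is W ⇒ L
(6,1): moves to (5,1)(W), (3,1)(W), (5,0)(W); every one is W ⇒ L
(7,3): moves to (6,3)(W), (4,3)(W), (7,1)(W), (6,2)(W); every one is W ⇒ L
(7,4): moves to (6,4)(W), (4,4)(W), (7,2)(W), (6,3)(W); every one is W ⇒ L
(8,0): moves to (7,0)(W), (5,0)(W); every one is W ⇒ L
(8,1): moves to (7,1)(W), (5,1)(W), (7,0)(W); every one is W ⇒ L
(9,3): moves to (8,3)(W), (6,3)(W), (9,1)(W), (8,2)(W); every one is W ⇒ L
(9,4): moves to (8,4)(W), (6,4)(W), (9,2)(W), (8,3)(W); every one is W ⇒ L
Every other cell has at least one move into one of the L cells above, so it is W.
From (9,5), the L positions reachable in one move are: (9,3).

Move to (9,3).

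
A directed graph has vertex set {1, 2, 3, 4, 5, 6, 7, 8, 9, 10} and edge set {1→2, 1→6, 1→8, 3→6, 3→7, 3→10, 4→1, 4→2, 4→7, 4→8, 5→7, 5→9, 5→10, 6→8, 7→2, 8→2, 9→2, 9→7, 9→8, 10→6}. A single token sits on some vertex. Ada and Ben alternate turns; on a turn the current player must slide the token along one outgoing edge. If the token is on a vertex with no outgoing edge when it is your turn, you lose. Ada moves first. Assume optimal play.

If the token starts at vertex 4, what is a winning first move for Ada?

Move to 2.

Use the standard recursion: the mover loses at a terminal position; elsewhere, the mover wins exactly when some move hands the opponent an L position.
Every edge goes from a vertex to one that appears earlier in the order 2, 8, 6, 1, 7, 4, 10, 3, 9, 5, so processing vertices in that order labels each vertex after all of its successors.
2: no outgoing edge → L
8: can move to 2, which is L ⇒ W
6: the only move is to 8(W), a W ⇒ L
1: can move to 6, which is L ⇒ W
7: can move to 2, which is L ⇒ W
4: can move to 2, which is L ⇒ W
10: can move to 6, which is L ⇒ W
3: can move to 6, which is L ⇒ W
9: can move to 2, which is L ⇒ W
5: moves to 9(W), 10(W), 7(W); every one is W ⇒ L
From 4, the L positions reachable in one move are: 2.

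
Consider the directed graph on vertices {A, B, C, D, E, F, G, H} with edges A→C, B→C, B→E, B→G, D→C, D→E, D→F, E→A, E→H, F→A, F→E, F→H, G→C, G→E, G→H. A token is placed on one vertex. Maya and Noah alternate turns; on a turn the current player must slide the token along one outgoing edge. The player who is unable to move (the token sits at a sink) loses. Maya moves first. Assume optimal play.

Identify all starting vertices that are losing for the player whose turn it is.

Work bottom-up. With no move the player to move loses. Otherwise the position is W if at least one move leads to an L position for the opponent, and L if every move leads to a W.
Every edge goes from a vertex to one that appears earlier in the order H, C, A, E, G, F, B, D, so processing vertices in that order labels each vertex after all of its successors.
H: no outgoing edge → L
C: no outgoing edge → L
A: W (go to C, an L position)
E: W (go to H, an L position)
G: W (go to C, an L position)
F: W (go to H, an L position)
B: W (go to C, an L position)
D: W (go to C, an L position)
Reading off the rows marked L gives the requested list; there are 2 such vertices.

C, H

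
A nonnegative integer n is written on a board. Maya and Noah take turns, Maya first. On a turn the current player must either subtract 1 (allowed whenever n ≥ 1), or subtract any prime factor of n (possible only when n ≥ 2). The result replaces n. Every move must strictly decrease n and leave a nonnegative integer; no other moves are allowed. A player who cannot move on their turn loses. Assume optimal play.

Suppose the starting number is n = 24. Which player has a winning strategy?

Noah wins.

Use the standard recursion: the mover loses at a terminal position; elsewhere, the mover wins exactly when some move hands the opponent an L position.
n=0: no move → L
n=1: can move to 0, which is L ⇒ W
n=2: can move to 0, which is L ⇒ W
n=3: can move to 0, which is L ⇒ W
n=4: moves to 2(W), 3(W); every one is W ⇒ L
n=5: can move to 0, which is L ⇒ W
n=6: can move to 4, which is L ⇒ W
n=7: can move to 0, which is L ⇒ W
n=8: moves to 6(W), 7(W); every one is W ⇒ L
n=9: can move to 8, which is L ⇒ W
n=10: can move to 8, which is L ⇒ W
n=11: can move to 0, which is L ⇒ W
n=12: moves to 9(W), 10(W), 11(W); every one is W ⇒ L
n=13: can move to 0, which is L ⇒ W
n=14: can move to 12, which is L ⇒ W
n=15: can move to 12, which is L ⇒ W
n=16: moves to 14(W), 15(W); every one is W ⇒ L
n=17: can move to 0, which is L ⇒ W
n=18: can move to 16, which is L ⇒ W
n=19: can move to 0, which is L ⇒ W
n=20: moves to 15(W), 18(W), 19(W); every one is W ⇒ L
n=21: can move to 20, which is L ⇒ W
n=22: can move to 20, which is L ⇒ W
n=23: can move to 0, which is L ⇒ W
n=24: moves to 21(W), 22(W), 23(W); every one is W ⇒ L
The starting position 24 is L: whatever Maya does, the opponent receives a W position.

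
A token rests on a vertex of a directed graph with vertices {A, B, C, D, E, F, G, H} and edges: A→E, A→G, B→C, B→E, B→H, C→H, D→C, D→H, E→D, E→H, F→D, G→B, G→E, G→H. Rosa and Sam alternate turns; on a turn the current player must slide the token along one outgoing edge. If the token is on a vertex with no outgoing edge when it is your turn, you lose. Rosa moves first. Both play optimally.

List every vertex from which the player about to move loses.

Work bottom-up. With no move the player to move loses. Otherwise the position is W if at least one move leads to an L position for the opponent, and L if every move leads to a W.
Every edge goes from a vertex to one that appears earlier in the order H, C, D, E, F, B, G, A, so processing vertices in that order labels each vertex after all of its successors.
H: no outgoing edge → L
C: can move to H, which is L ⇒ W
D: can move to H, which is L ⇒ W
E: can move to H, which is L ⇒ W
F: the only move is to D(W), a W ⇒ L
B: can move to H, which is L ⇒ W
G: can move to H, which is L ⇒ W
A: moves to G(W), E(W); every one is W ⇒ L
Reading off the rows marked L gives the requested list; there are 3 such vertices.

A, F, H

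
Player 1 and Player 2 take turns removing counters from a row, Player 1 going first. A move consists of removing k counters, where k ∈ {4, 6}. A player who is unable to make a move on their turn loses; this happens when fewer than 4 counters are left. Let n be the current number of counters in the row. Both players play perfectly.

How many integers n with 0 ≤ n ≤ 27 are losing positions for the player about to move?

Compute win/loss labels from the base case upward. A position with no move is L. Any other position is W if it can reach an L in one move, else L.
n=0: no move → L
n=1: no move → L
n=2: no move → L
n=3: no move → L
n=4: W (go to 0, an L position)
n=5: W (go to 1, an L position)
n=6: W (go to 2, an L position)
n=7: W (go to 3, an L position)
n=8: W (go to 2, an L position)
n=9: W (go to 3, an L position)
n=10: L (options 6(W), 4(W) are all W)
n=11: L (options 7(W), 5(W) are all W)
n=12: L (options 8(W), 6(W) are all W)
n=13: L (options 9(W), 7(W) are all W)
n=14: W (go to 10, an L position)
n=15: W (go to 11, an L position)
n=16: W (go to 12, an L position)
n=17: W (go to 13, an L position)
n=18: W (go to 12, an L position)
n=19: W (go to 13, an L position)
n=20: L (options 16(W), 14(W) are all W)
n=21: L (options 17(W), 15(W) are all W)
n=22: L (options 18(W), 16(W) are all W)
n=23: L (options 19(W), 17(W) are all W)
n=24: W (go to 20, an L position)
n=25: W (go to 21, an L position)
n=26: W (go to 22, an L position)
n=27: W (go to 23, an L position)
L entries with 0 ≤ n ≤ 27: n = 0, 1, 2, 3, 10, 11, 12, 13, 20, 21, 22, 23; that makes 12.

12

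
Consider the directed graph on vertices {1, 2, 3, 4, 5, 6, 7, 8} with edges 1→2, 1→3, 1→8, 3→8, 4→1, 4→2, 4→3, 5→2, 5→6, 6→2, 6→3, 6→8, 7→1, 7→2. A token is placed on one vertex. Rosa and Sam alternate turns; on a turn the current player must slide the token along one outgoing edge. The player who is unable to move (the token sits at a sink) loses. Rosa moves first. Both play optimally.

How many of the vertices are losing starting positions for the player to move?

2

Work bottom-up. With no move the player to move loses. Otherwise the position is W if at least one move leads to an L position for the opponent, and L if every move leads to a W.
Every edge goes from a vertex to one that appears earlier in the order 8, 2, 3, 1, 6, 5, 7, 4, so processing vertices in that order labels each vertex after all of its successors.
8: no outgoing edge → L
2: no outgoing edge → L
3: can move to 8, which is L ⇒ W
1: can move to 2, which is L ⇒ W
6: can move to 2, which is L ⇒ W
5: can move to 2, which is L ⇒ W
7: can move to 2, which is L ⇒ W
4: can move to 2, which is L ⇒ W
The L vertices are 2, 8; that is 2 in all.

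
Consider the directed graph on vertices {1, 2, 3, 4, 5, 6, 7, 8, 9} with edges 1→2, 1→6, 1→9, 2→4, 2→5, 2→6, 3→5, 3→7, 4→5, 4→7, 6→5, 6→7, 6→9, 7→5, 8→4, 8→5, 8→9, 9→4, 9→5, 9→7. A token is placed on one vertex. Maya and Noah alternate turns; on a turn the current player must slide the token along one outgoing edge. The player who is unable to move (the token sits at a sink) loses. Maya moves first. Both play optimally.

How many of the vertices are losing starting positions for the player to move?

Classify positions by backward induction: terminal positions (no move available) are L. From any other position, the mover wins iff some move reaches an L.
Every edge goes from a vertex to one that appears earlier in the order 5, 7, 4, 3, 9, 6, 8, 2, 1, so processing vertices in that order labels each vertex after all of its successors.
5: no outgoing edge → L
7: →5(L), so W
4: →5(L), so W
3: →5(L), so W
9: →5(L), so W
6: →5(L), so W
8: →5(L), so W
2: →5(L), so W
1: →2(W), 6(W), 9(W) — all W, so L
The L vertices are 1, 5; that is 2 in all.

2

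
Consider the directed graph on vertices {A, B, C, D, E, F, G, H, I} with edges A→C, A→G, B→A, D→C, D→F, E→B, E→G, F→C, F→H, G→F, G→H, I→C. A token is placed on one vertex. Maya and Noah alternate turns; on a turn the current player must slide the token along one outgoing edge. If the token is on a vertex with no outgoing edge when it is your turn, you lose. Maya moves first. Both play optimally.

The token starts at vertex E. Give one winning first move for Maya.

Move to B.

Use the standard recursion: the mover loses at a terminal position; elsewhere, the mover wins exactly when some move hands the opponent an L position.
Every edge goes from a vertex to one that appears earlier in the order H, C, F, G, D, A, I, B, E, so processing vertices in that order labels each vertex after all of its successors.
H: no outgoing edge → L
C: no outgoing edge → L
F: →C(L), so W
G: →H(L), so W
D: →C(L), so W
A: →C(L), so W
I: →C(L), so W
B: →A(W) only, which is W, so L
E: →B(L), so W
From E, the L positions reachable in one move are: B.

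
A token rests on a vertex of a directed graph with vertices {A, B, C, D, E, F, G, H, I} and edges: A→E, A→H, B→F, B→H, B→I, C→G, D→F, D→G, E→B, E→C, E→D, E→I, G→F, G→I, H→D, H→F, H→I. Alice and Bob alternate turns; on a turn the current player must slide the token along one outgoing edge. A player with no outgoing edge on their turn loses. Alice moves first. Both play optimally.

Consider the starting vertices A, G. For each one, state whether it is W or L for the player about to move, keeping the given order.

A: L, G: W

Build the W/L table. Terminal = L. A non-terminal position is W if it has a move to some L; otherwise it is L.
Every edge goes from a vertex to one that appears earlier in the order F, I, G, D, H, B, C, E, A, so processing vertices in that order labels each vertex after all of its successors.
F: no outgoing edge → L
I: no outgoing edge → L
G: W (go to I, an L position)
D: W (go to F, an L position)
H: W (go to I, an L position)
B: W (go to I, an L position)
C: L (sole option G(W) is W)
E: W (go to C, an L position)
A: L (options E(W), H(W) are all W)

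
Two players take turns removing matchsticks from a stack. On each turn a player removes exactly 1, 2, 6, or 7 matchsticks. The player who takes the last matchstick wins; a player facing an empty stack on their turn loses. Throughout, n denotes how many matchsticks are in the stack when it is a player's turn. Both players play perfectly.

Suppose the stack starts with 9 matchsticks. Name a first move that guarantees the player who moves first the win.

Remove 1, leaving 8.

Build the W/L table. Terminal = L. A non-terminal position is W if it has a move to some L; otherwise it is L.
n=0: no move → L
n=1: can move to 0, which is L ⇒ W
n=2: can move to 0, which is L ⇒ W
n=3: moves to 2(W), 1(W); every one is W ⇒ L
n=4: can move to 3, which is L ⇒ W
n=5: can move to 3, which is L ⇒ W
n=6: can move to 0, which is L ⇒ W
n=7: can move to 0, which is L ⇒ W
n=8: moves to 7(W), 6(W), 2(W), 1(W); every one is W ⇒ L
n=9: can move to 8, which is L ⇒ W
From 9, the L positions reachable in one move are: 8, 3. Any move reaching one of these is winning.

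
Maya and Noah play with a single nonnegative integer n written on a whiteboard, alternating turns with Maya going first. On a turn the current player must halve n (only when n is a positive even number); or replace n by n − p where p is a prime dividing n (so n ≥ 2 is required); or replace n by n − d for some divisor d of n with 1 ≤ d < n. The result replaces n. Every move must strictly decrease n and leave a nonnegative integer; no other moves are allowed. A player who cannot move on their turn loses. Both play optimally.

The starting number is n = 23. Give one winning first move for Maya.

Positions with no move are L. A position that does have a move is losing for the player to move precisely when every available move leads to a winning position for the opponent. Fill in the labels:
n=0: no move → L
n=1: no move → L
n=2: reaches L-position 0 → W
n=3: reaches L-position 0 → W
n=4: only reaches 2(W), 3(W), all W → L
n=5: reaches L-position 0 → W
n=6: reaches L-position 4 → W
n=7: reaches L-position 0 → W
n=8: reaches L-position 4 → W
n=9: only reaches 6(W), 8(W), all W → L
n=10: reaches L-position 9 → W
n=11: reaches L-position 0 → W
n=12: reaches L-position 9 → W
n=13: reaches L-position 0 → W
n=14: only reaches 7(W), 12(W), 13(W), all W → L
n=15: reaches L-position 14 → W
n=16: reaches L-position 14 → W
n=17: reaches L-position 0 → W
n=18: reaches L-position 9 → W
n=19: reaches L-position 0 → W
n=20: only reaches 10(W), 15(W), 16(W), 18(W), 19(W), all W → L
n=21: reaches L-position 14 → W
n=22: reaches L-position 20 → W
n=23: reaches L-position 0 → W
From 23, the L positions reachable in one move are: 0.

Move to 0.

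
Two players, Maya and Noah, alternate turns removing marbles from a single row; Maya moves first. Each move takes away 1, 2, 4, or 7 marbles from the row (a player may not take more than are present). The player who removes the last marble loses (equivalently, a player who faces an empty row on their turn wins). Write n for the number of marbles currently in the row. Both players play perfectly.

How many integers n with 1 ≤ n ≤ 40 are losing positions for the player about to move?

Work bottom-up. With no move the player to move wins. Otherwise the position is W if at least one move leads to an L position for the opponent, and L if every move leads to a W.
n=0: no move; the opponent has just taken the last marble and therefore loses → W
n=1: only reaches 0(W), which is W → L
n=2: reaches L-position 1 → W
n=3: reaches L-position 1 → W
n=4: only reaches 3(W), 2(W), 0(W), all W → L
n=5: reaches L-position 4 → W
n=6: reaches L-position 4 → W
n=7: only reaches 6(W), 5(W), 3(W), 0(W), all W → L
n=8: reaches L-position 7 → W
n=9: reaches L-position 7 → W
n=10: only reaches 9(W), 8(W), 6(W), 3(W), all W → L
n=11: reaches L-position 10 → W
n=12: reaches L-position 10 → W
n=13: only reaches 12(W), 11(W), 9(W), 6(W), all W → L
n=14: reaches L-position 13 → W
n=15: reaches L-position 13 → W
n=16: only reaches 15(W), 14(W), 12(W), 9(W), all W → L
n=17: reaches L-position 16 → W
n=18: reaches L-position 16 → W
n=19: only reaches 18(W), 17(W), 15(W), 12(W), all W → L
n=20: reaches L-position 19 → W
n=21: reaches L-position 19 → W
n=22: only reaches 21(W), 20(W), 18(W), 15(W), all W → L
n=23: reaches L-position 22 → W
n=24: reaches L-position 22 → W
n=25: only reaches 24(W), 23(W), 21(W), 18(W), all W → L
n=26: reaches L-position 25 → W
n=27: reaches L-position 25 → W
n=28: only reaches 27(W), 26(W), 24(W), 21(W), all W → L
n=29: reaches L-position 28 → W
n=30: reaches L-position 28 → W
n=31: only reaches 30(W), 29(W), 27(W), 24(W), all W → L
n=32: reaches L-position 31 → W
n=33: reaches L-position 31 → W
n=34: only reaches 33(W), 32(W), 30(W), 27(W), all W → L
n=35: reaches L-position 34 → W
n=36: reaches L-position 34 → W
n=37: only reaches 36(W), 35(W), 33(W), 30(W), all W → L
n=38: reaches L-position 37 → W
n=39: reaches L-position 37 → W
n=40: only reaches 39(W), 38(W), 36(W), 33(W), all W → L
L entries with 1 ≤ n ≤ 40 (the range starts at n=1): n = 1, 4, 7, 10, 13, 16, 19, 22, 25, 28, 31, 34, 37, 40; that makes 14.

14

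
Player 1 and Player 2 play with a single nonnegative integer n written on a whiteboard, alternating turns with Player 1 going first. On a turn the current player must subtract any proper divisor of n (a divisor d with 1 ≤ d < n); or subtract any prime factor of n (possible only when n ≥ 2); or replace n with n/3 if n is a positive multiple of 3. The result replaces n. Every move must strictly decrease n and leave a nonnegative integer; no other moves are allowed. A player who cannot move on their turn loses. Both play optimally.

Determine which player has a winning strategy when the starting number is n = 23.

Player 1 wins.

Work bottom-up. With no move the player to move loses. Otherwise the position is W if at least one move leads to an L position for the opponent, and L if every move leads to a W.
n=0: no move → L
n=1: no move → L
n=2: reaches L-position 0 → W
n=3: reaches L-position 0 → W
n=4: only reaches 2(W), 3(W), all W → L
n=5: reaches L-position 0 → W
n=6: reaches L-position 4 → W
n=7: reaches L-position 0 → W
n=8: reaches L-position 4 → W
n=9: only reaches 3(W), 6(W), 8(W), all W → L
n=10: reaches L-position 9 → W
n=11: reaches L-position 0 → W
n=12: reaches L-position 4 → W
n=13: reaches L-position 0 → W
n=14: only reaches 7(W), 12(W), 13(W), all W → L
n=15: reaches L-position 14 → W
n=16: reaches L-position 14 → W
n=17: reaches L-position 0 → W
n=18: reaches L-position 9 → W
n=19: reaches L-position 0 → W
n=20: only reaches 10(W), 15(W), 16(W), 18(W), 19(W), all W → L
n=21: reaches L-position 14 → W
n=22: reaches L-position 20 → W
n=23: reaches L-position 0 → W
The starting position 23 is W: Player 1 should move to 0, handing over an L position.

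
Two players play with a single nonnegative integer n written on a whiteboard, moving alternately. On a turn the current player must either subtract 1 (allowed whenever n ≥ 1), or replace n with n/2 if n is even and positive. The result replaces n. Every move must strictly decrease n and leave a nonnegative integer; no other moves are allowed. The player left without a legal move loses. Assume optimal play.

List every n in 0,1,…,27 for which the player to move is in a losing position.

0, 2, 5, 7, 9, 11, 13, 15, 17, 19, 21, 23, 25, 27

Label each position W (a win for the player to move) or L (a loss). A position with no legal move is L; any other position is W exactly when some move reaches an L, and L when every move reaches a W.
n=0: no move → L
n=1: →0(L), so W
n=2: →1(W) only, which is W, so L
n=3: →2(L), so W
n=4: →2(L), so W
n=5: →4(W) only, which is W, so L
n=6: →5(L), so W
n=7: →6(W) only, which is W, so L
n=8: →7(L), so W
n=9: →8(W) only, which is W, so L
n=10: →5(L), so W
n=11: →10(W) only, which is W, so L
n=12: →11(L), so W
n=13: →12(W) only, which is W, so L
n=14: →7(L), so W
n=15: →14(W) only, which is W, so L
n=16: →15(L), so W
n=17: →16(W) only, which is W, so L
n=18: →9(L), so W
n=19: →18(W) only, which is W, so L
n=20: →19(L), so W
n=21: →20(W) only, which is W, so L
n=22: →11(L), so W
n=23: →22(W) only, which is W, so L
n=24: →23(L), so W
n=25: →24(W) only, which is W, so L
n=26: →13(L), so W
n=27: →26(W) only, which is W, so L
Reading off the rows marked L gives the requested list; there are 14 such values of n.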